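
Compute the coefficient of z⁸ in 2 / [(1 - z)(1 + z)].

Partial fractions give a closed form: a_n = (1)·1^n + (1)·(-1)^n.
At n = 8: a_8 = 2.

2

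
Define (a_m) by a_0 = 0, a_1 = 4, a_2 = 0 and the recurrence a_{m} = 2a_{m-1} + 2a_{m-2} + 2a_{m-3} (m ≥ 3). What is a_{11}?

The ordinary generating function has denominator 1 - 2t - 2t^2 - 2t^3.
Iterating the recurrence: a_0,…,a_{11} = 0, 4, 0, 8, 24, 64, 192, 560, 1632, 4768, 13920, 40640.

40640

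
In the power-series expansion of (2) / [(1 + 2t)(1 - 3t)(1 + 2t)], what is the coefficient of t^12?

427202

The denominator gives the recurrence a_n = −a_(n−1) + 8a_(n−2) + 12a_(n−3) for n ≥ 3; the numerator fixes a_0 = 2, a_1 = -2, a_2 = 18.
Iterating: 2, -2, 18, -10, 130, 6, 914, 694, 6690, 9830, 52018, 106902, 427202, so a_12 = 427202.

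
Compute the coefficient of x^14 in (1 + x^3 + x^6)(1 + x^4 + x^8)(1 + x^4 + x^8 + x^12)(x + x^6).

(1 + x^3 + x^6) has coefficients 1,0,0,1,0,0,1 for degrees 0…6.
(1 + x^4 + x^8) has coefficients 1,0,0,0,1,0,0,0,1,0,0,0,0,0,0 for degrees 0…14.
Multiplying by (1 + x^4 + x^8 + x^12) gives running coefficients 1,0,0,0,2,0,0,0,3,0,0,0,3,0,0 for degrees 0…14.
Finally multiplying by (x + x^6), the product of all factors after the first has coefficients 0,1,0,0,0,2,1,0,0,3,2,0,0,3,3 for degrees 0…14.
[x^14] = 1·3 + 1·0 + 1·0 = 3.

3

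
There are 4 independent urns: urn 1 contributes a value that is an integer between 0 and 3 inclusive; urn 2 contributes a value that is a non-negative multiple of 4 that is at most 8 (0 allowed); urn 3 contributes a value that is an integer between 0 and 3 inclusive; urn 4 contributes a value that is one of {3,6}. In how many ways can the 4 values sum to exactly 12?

The generating function for the choices is (1 + x + x^2 + x^3)·(1 + x^4 + x^8)·(1 + x + x^2 + x^3)·(x^3 + x^6); the count is [x^12].
(1 + x + x^2 + x^3) has coefficients 1,1,1,1 for degrees 0…3.
(1 + x^4 + x^8) has coefficients 1,0,0,0,1,0,0,0,1,0,0,0,0 for degrees 0…12.
Multiplying by (1 + x + x^2 + x^3) gives running coefficients 1,1,1,1,1,1,1,1,1,1,1,1,0 for degrees 0…12.
Finally multiplying by (x^3 + x^6), the product of all factors after the first has coefficients 0,0,0,1,1,1,2,2,2,2,2,2,2 for degrees 0…12.
[x^12] = 1·2 + 1·2 + 1·2 + 1·2 = 8.

8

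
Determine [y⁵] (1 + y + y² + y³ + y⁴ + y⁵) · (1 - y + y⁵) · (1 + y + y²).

(1 + y + y² + y³ + y⁴ + y⁵) has coefficients 1,1,1,1,1,1 for degrees 0…5.
(1 - y + y⁵) has coefficients 1,-1,0,0,0,1 for degrees 0…5.
Finally multiplying by (1 + y + y²), the product of all factors after the first has coefficients 1,0,0,-1,0,1 for degrees 0…5.
[y⁵] = 1·1 + 1·0 + 1·(-1) + 1·0 + 1·0 + 1·1 = 1.

1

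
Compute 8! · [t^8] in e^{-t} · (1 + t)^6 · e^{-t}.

-5888

The EGF product rule gives c_8 = Σ_{k_1+k_2+k_3=8} C(8; k_1,k_2,k_3) · ∏ g_i(k_i), where e^{-t} gives (-1)^k; (1+t)^6 gives the falling factorial (6)_k; e^{-t} gives (-1)^k.
g_1(k) for k = 0…8: 1, -1, 1, -1, 1, -1, 1, -1, 1.
g_2(k) for k = 0…8: 1, 6, 30, 120, 360, 720, 720, 0, 0.
g_3(k) for k = 0…8: 1, -1, 1, -1, 1, -1, 1, -1, 1.
First combine the last two factors: h(k) = Σ_j C(k,j)·g_2(j)·g_3(k−j) for k = 0…8: 1, 5, 19, 47, 37, -151, -185, 1091, -887.
c_8 = Σ_k C(8,k)·g_1(k)·h(8−k) = 1·1·(-887) + 8·(-1)·1091 + 28·1·(-185) + 56·(-1)·(-151) + 70·1·37 + 56·(-1)·47 + 28·1·19 + 8·(-1)·5 + 1·1·1 = −887 − 8728 − 5180 + 8456 + 2590 − 2632 + 532 − 40 + 1 = -5888.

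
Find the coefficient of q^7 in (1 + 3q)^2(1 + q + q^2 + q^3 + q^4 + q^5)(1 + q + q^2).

(1 + 3q)^2 has coefficients 1,6,9 for degrees 0…2.
(1 + q + q^2 + q^3 + q^4 + q^5) has coefficients 1,1,1,1,1,1,0,0 for degrees 0…7.
Finally multiplying by (1 + q + q^2), the product of all factors after the first has coefficients 1,2,3,3,3,3,2,1 for degrees 0…7.
[q^7] = 1·1 + 6·2 + 9·3 = 40.

40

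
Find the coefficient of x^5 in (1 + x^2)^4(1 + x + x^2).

(1 + x^2)^4 has coefficients 1,0,4,0,6,0 for degrees 0…5.
(1 + x + x^2) has coefficients 1,1,1,0,0,0 for degrees 0…5.
[x^5] = 1·0 + 4·0 + 6·1 = 6.

6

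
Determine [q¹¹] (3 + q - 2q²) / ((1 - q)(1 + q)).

1

The denominator gives the recurrence a_n = a_(n−2) for n ≥ 3; the numerator fixes a_0 = 3, a_1 = 1, a_2 = 1.
Iterating: 3, 1, 1, 1, 1, 1, 1, 1, 1, 1, 1, 1, so a_11 = 1.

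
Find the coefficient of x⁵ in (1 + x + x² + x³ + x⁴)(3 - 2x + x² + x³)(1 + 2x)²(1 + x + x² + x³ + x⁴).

93

(1 + x + x² + x³ + x⁴) has coefficients 1,1,1,1,1 for degrees 0…4.
(3 - 2x + x² + x³) has coefficients 3,-2,1,1,0,0 for degrees 0…5.
Multiplying by (1 + 2x)² gives running coefficients 3,10,5,-3,8,4 for degrees 0…5.
Finally multiplying by (1 + x + x² + x³ + x⁴), the product of all factors after the first has coefficients 3,13,18,15,23,24 for degrees 0…5.
[x⁵] = 1·24 + 1·23 + 1·15 + 1·18 + 1·13 = 93.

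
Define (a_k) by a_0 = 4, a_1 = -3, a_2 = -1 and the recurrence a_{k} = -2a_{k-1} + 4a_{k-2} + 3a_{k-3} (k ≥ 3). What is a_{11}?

The ordinary generating function has denominator 1 + 2t - 4t^2 - 3t^3.
Iterating the recurrence: a_0,…,a_{11} = 4, -3, -1, 2, -17, 39, -140, 385, -1213, 3546, -10789, 32123.

32123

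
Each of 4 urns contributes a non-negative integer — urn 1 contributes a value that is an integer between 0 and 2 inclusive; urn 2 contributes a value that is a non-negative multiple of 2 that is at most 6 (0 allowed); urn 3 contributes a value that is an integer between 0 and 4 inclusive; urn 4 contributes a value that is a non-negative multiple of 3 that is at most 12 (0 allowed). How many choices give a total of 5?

The generating function for the choices is (1 + y + y^2)·(1 + y^2 + y^4 + y^6)·(1 + y + y^2 + y^3 + y^4)·(1 + y^3 + y^6 + y^9 + y^12); the count is [y^5].
(1 + y + y^2) has coefficients 1,1,1 for degrees 0…2.
(1 + y^2 + y^4 + y^6) has coefficients 1,0,1,0,1,0 for degrees 0…5.
Multiplying by (1 + y + y^2 + y^3 + y^4) gives running coefficients 1,1,2,2,3,2 for degrees 0…5.
Finally multiplying by (1 + y^3 + y^6 + y^9 + y^12), the product of all factors after the first has coefficients 1,1,2,3,4,4 for degrees 0…5.
[y^5] = 1·4 + 1·4 + 1·3 = 11.

11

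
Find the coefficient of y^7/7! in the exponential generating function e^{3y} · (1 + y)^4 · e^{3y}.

4815936

The EGF product rule gives c_7 = Σ_{k_1+k_2+k_3=7} C(7; k_1,k_2,k_3) · ∏ g_i(k_i), where e^{3y} gives (3)^k; (1+y)^4 gives the falling factorial (4)_k; e^{3y} gives (3)^k.
g_1(k) for k = 0…7: 1, 3, 9, 27, 81, 243, 729, 2187.
g_2(k) for k = 0…7: 1, 4, 12, 24, 24, 0, 0, 0.
g_3(k) for k = 0…7: 1, 3, 9, 27, 81, 243, 729, 2187.
First combine the last two factors: h(k) = Σ_j C(k,j)·g_2(j)·g_3(k−j) for k = 0…7: 1, 7, 45, 267, 1473, 7623, 37341, 174555.
c_7 = Σ_k C(7,k)·g_1(k)·h(7−k) = 1·1·174555 + 7·3·37341 + 21·9·7623 + 35·27·1473 + 35·81·267 + 21·243·45 + 7·729·7 + 1·2187·1 = 174555 + 784161 + 1440747 + 1391985 + 756945 + 229635 + 35721 + 2187 = 4815936.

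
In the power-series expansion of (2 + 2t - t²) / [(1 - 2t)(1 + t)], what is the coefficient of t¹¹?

3755

The denominator gives the recurrence a_n = a_(n−1) + 2a_(n−2) for n ≥ 3; the numerator fixes a_0 = 2, a_1 = 4, a_2 = 7.
Iterating: 2, 4, 7, 15, 29, 59, 117, 235, 469, 939, 1877, 3755, so a_11 = 3755.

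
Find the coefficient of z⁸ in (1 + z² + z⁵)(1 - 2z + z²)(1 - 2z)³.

(1 + z² + z⁵) has coefficients 1,0,1,0,0,1 for degrees 0…5.
(1 - 2z + z²) has coefficients 1,-2,1,0,0,0,0,0,0 for degrees 0…8.
Finally multiplying by (1 - 2z)³, the product of all factors after the first has coefficients 1,-8,25,-38,28,-8,0,0,0 for degrees 0…8.
[z⁸] = 1·0 + 1·0 + 1·(-38) = -38.

-38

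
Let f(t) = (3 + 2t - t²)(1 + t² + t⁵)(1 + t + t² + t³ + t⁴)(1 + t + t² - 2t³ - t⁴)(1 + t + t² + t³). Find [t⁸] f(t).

-7

(3 + 2t - t²) has coefficients 3,2,-1 for degrees 0…2.
(1 + t² + t⁵) has coefficients 1,0,1,0,0,1,0,0,0 for degrees 0…8.
Multiplying by (1 + t + t² + t³ + t⁴) gives running coefficients 1,1,2,2,2,2,2,1,1 for degrees 0…8.
Multiplying by (1 + t + t² - 2t³ - t⁴) gives running coefficients 1,2,4,3,3,1,0,-1,-2 for degrees 0…8.
Finally multiplying by (1 + t + t² + t³), the product of all factors after the first has coefficients 1,3,7,10,12,11,7,3,-2 for degrees 0…8.
[t⁸] = 3·(-2) + 2·3 − 1·7 = -7.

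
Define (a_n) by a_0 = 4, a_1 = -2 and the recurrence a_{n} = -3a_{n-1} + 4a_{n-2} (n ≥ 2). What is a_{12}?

20132662

The ordinary generating function has denominator 1 + 3t - 4t^2.
Iterating the recurrence: a_0,…,a_{12} = 4, -2, 22, -74, 310, -1226, 4918, -19658, 78646, -314570, 1258294, -5033162, 20132662.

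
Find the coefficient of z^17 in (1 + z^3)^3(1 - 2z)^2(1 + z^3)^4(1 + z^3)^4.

1848

(1 + z^3)^3 has coefficients 1,0,0,3,0,0,3,0,0,1 for degrees 0…9.
(1 - 2z)^2 has coefficients 1,-4,4,0,0,0,0,0,0,0,0,0,0,0,0,0,0,0 for degrees 0…17.
Multiplying by (1 + z^3)^4 gives running coefficients 1,-4,4,4,-16,16,6,-24,24,4,-16,16,1,-4,4,0,0,0 for degrees 0…17.
Finally multiplying by (1 + z^3)^4, the product of all factors after the first has coefficients 1,-4,4,8,-32,32,28,-112,112,56,-224,224,70,-280,280,56,-224,224 for degrees 0…17.
[z^17] = 1·224 + 3·280 + 3·224 + 1·112 = 1848.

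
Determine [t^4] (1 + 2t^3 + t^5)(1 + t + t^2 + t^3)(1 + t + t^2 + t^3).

7

(1 + 2t^3 + t^5) has coefficients 1,0,0,2,0 for degrees 0…4.
(1 + t + t^2 + t^3) has coefficients 1,1,1,1,0 for degrees 0…4.
Finally multiplying by (1 + t + t^2 + t^3), the product of all factors after the first has coefficients 1,2,3,4,3 for degrees 0…4.
[t^4] = 1·3 + 2·2 = 7.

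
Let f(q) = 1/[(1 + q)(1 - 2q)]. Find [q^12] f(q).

Partial fractions give a closed form: a_n = (1/3)·(-1)^n + (2/3)·2^n.
At n = 12: a_12 = 2731.

2731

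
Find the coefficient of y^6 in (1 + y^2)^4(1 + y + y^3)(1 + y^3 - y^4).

(1 + y^2)^4 has coefficients 1,0,4,0,6,0,4 for degrees 0…6.
(1 + y + y^3) has coefficients 1,1,0,1,0,0,0 for degrees 0…6.
Finally multiplying by (1 + y^3 - y^4), the product of all factors after the first has coefficients 1,1,0,2,0,-1,1 for degrees 0…6.
[y^6] = 1·1 + 4·0 + 6·0 + 4·1 = 5.

5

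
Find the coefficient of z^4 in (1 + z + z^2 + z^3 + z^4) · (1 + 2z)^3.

27

(1 + z + z^2 + z^3 + z^4) has coefficients 1,1,1,1,1 for degrees 0…4.
(1 + 2z)^3 has coefficients 1,6,12,8,0 for degrees 0…4.
[z^4] = 1·0 + 1·8 + 1·12 + 1·6 + 1·1 = 27.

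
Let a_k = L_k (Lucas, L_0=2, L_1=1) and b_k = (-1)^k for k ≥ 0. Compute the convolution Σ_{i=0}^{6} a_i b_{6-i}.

14

This is [x^6] in the product of the two ordinary generating functions.
Σ = 2·1 + 1·(-1) + 3·1 + 4·(-1) + 7·1 + 11·(-1) + 18·1 = 14.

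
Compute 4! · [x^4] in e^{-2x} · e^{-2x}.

The EGF product rule gives c_4 = Σ_{k_1+k_2=4} C(4; k_1,k_2) · ∏ g_i(k_i), where e^{-2x} gives (-2)^k; e^{-2x} gives (-2)^k.
g_1(k) for k = 0…4: 1, -2, 4, -8, 16.
g_2(k) for k = 0…4: 1, -2, 4, -8, 16.
c_4 = Σ_k C(4,k)·g_1(k)·g_2(4−k) = 1·1·16 + 4·(-2)·(-8) + 6·4·4 + 4·(-8)·(-2) + 1·16·1 = 16 + 64 + 96 + 64 + 16 = 256.

256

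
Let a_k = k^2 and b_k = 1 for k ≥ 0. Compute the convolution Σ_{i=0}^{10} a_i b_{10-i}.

385

This is [x^10] in the product of the two ordinary generating functions.
Σ = 0·1 + 1·1 + 4·1 + 9·1 + 16·1 + 25·1 + 36·1 + 49·1 + 64·1 + 81·1 + 100·1 = 385.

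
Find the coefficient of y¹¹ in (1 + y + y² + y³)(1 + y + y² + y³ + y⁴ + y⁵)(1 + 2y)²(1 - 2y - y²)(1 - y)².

2

(1 + y + y² + y³) has coefficients 1,1,1,1 for degrees 0…3.
(1 + y + y² + y³ + y⁴ + y⁵) has coefficients 1,1,1,1,1,1,0,0,0,0,0,0 for degrees 0…11.
Multiplying by (1 + 2y)² gives running coefficients 1,5,9,9,9,9,8,4,0,0,0,0 for degrees 0…11.
Multiplying by (1 - 2y - y²) gives running coefficients 1,3,-2,-14,-18,-18,-19,-21,-16,-4,0,0 for degrees 0…11.
Finally multiplying by (1 - y)², the product of all factors after the first has coefficients 1,1,-7,-7,8,4,-1,-1,7,7,-8,-4 for degrees 0…11.
[y¹¹] = 1·(-4) + 1·(-8) + 1·7 + 1·7 = 2.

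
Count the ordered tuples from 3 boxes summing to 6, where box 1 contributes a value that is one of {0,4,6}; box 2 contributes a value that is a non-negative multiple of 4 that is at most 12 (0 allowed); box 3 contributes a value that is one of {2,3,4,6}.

The generating function for the choices is (1 + x⁴ + x⁶)·(1 + x⁴ + x⁸ + x¹²)·(x² + x³ + x⁴ + x⁶); the count is [x⁶].
(1 + x⁴ + x⁶) has coefficients 1,0,0,0,1,0,1 for degrees 0…6.
(1 + x⁴ + x⁸ + x¹²) has coefficients 1,0,0,0,1,0,0 for degrees 0…6.
Finally multiplying by (x² + x³ + x⁴ + x⁶), the product of all factors after the first has coefficients 0,0,1,1,1,0,2 for degrees 0…6.
[x⁶] = 1·2 + 1·1 + 1·0 = 3.

3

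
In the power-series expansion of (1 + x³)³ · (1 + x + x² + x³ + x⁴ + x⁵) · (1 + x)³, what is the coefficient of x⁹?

46

(1 + x³)³ has coefficients 1,0,0,3,0,0,3,0,0,1 for degrees 0…9.
(1 + x + x² + x³ + x⁴ + x⁵) has coefficients 1,1,1,1,1,1,0,0,0,0 for degrees 0…9.
Finally multiplying by (1 + x)³, the product of all factors after the first has coefficients 1,4,7,8,8,8,7,4,1,0 for degrees 0…9.
[x⁹] = 1·0 + 3·7 + 3·8 + 1·1 = 46.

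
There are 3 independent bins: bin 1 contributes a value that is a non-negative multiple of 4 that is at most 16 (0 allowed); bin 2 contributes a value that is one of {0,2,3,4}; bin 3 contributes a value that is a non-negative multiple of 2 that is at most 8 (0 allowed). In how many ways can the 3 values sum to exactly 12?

The generating function for the choices is (1 + x⁴ + x⁸ + x¹² + x¹⁶)·(1 + x² + x³ + x⁴)·(1 + x² + x⁴ + x⁶ + x⁸); the count is [x¹²].
(1 + x⁴ + x⁸ + x¹² + x¹⁶) has coefficients 1,0,0,0,1,0,0,0,1,0,0,0,1 for degrees 0…12.
(1 + x² + x³ + x⁴) has coefficients 1,0,1,1,1,0,0,0,0,0,0,0,0 for degrees 0…12.
Finally multiplying by (1 + x² + x⁴ + x⁶ + x⁸), the product of all factors after the first has coefficients 1,0,2,1,3,1,3,1,3,1,2,1,1 for degrees 0…12.
[x¹²] = 1·1 + 1·3 + 1·3 + 1·1 = 8.

8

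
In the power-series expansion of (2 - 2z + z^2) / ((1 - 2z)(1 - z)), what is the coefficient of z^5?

The denominator gives the recurrence a_n = 3a_(n−1) − 2a_(n−2) for n ≥ 3; the numerator fixes a_0 = 2, a_1 = 4, a_2 = 9.
Iterating: 2, 4, 9, 19, 39, 79, so a_5 = 79.

79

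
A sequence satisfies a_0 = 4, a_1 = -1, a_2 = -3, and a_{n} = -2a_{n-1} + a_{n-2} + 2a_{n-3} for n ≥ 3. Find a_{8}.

The ordinary generating function has denominator 1 + 2x - x^2 - 2x^3.
Iterating the recurrence: a_0,…,a_{8} = 4, -1, -3, 13, -31, 69, -143, 293, -591.

-591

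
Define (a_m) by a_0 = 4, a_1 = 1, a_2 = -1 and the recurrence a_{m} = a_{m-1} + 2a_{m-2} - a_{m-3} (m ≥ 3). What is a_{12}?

-685

The ordinary generating function has denominator 1 - q - 2q^2 + q^3.
Iterating the recurrence: a_0,…,a_{12} = 4, 1, -1, -3, -6, -11, -20, -36, -65, -117, -211, -380, -685.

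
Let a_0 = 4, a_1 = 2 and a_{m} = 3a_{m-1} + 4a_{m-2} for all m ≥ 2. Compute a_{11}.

The ordinary generating function has denominator 1 - 3t - 4t^2.
Iterating the recurrence: a_0,…,a_{11} = 4, 2, 22, 74, 310, 1226, 4918, 19658, 78646, 314570, 1258294, 5033162.

5033162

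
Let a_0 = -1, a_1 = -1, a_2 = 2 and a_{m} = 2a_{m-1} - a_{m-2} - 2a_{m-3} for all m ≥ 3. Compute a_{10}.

-210

The ordinary generating function has denominator 1 - 2y + y^2 + 2y^3.
Iterating the recurrence: a_0,…,a_{10} = -1, -1, 2, 7, 14, 17, 6, -33, -106, -191, -210.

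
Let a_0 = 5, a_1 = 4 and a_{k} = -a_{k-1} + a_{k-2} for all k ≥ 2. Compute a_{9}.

The ordinary generating function has denominator 1 + x - x^2.
Iterating the recurrence: a_0,…,a_{9} = 5, 4, 1, 3, -2, 5, -7, 12, -19, 31.

31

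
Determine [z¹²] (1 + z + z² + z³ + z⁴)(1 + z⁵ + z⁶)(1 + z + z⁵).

(1 + z + z² + z³ + z⁴) has coefficients 1,1,1,1,1 for degrees 0…4.
(1 + z⁵ + z⁶) has coefficients 1,0,0,0,0,1,1,0,0,0,0,0,0 for degrees 0…12.
Finally multiplying by (1 + z + z⁵), the product of all factors after the first has coefficients 1,1,0,0,0,2,2,1,0,0,1,1,0 for degrees 0…12.
[z¹²] = 1·0 + 1·1 + 1·1 + 1·0 + 1·0 = 2.

2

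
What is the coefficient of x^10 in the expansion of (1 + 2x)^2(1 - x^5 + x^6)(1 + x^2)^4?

(1 + 2x)^2 has coefficients 1,4,4 for degrees 0…2.
(1 - x^5 + x^6) has coefficients 1,0,0,0,0,-1,1,0,0,0,0 for degrees 0…10.
Finally multiplying by (1 + x^2)^4, the product of all factors after the first has coefficients 1,0,4,0,6,-1,5,-4,5,-6,6 for degrees 0…10.
[x^10] = 1·6 + 4·(-6) + 4·5 = 2.

2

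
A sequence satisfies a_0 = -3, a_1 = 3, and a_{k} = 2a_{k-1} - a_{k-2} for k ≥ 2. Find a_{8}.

45

The ordinary generating function has denominator 1 - 2q + q^2.
Iterating the recurrence: a_0,…,a_{8} = -3, 3, 9, 15, 21, 27, 33, 39, 45.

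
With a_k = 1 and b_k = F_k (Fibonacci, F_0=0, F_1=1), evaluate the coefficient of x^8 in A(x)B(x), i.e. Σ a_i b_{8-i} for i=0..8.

This is [x^8] in the product of the two ordinary generating functions.
Σ = 1·21 + 1·13 + 1·8 + 1·5 + 1·3 + 1·2 + 1·1 + 1·1 + 1·0 = 54.

54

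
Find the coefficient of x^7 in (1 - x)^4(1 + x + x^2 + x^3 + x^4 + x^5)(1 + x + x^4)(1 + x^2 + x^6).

-4

(1 - x)^4 has coefficients 1,-4,6,-4,1 for degrees 0…4.
(1 + x + x^2 + x^3 + x^4 + x^5) has coefficients 1,1,1,1,1,1,0,0 for degrees 0…7.
Multiplying by (1 + x + x^4) gives running coefficients 1,2,2,2,3,3,2,1 for degrees 0…7.
Finally multiplying by (1 + x^2 + x^6), the product of all factors after the first has coefficients 1,2,3,4,5,5,6,6 for degrees 0…7.
[x^7] = 1·6 − 4·6 + 6·5 − 4·5 + 1·4 = -4.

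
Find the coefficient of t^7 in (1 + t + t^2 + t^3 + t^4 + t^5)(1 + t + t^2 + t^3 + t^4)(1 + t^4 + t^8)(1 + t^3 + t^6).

15

(1 + t + t^2 + t^3 + t^4 + t^5) has coefficients 1,1,1,1,1,1 for degrees 0…5.
(1 + t + t^2 + t^3 + t^4) has coefficients 1,1,1,1,1,0,0,0 for degrees 0…7.
Multiplying by (1 + t^4 + t^8) gives running coefficients 1,1,1,1,2,1,1,1 for degrees 0…7.
Finally multiplying by (1 + t^3 + t^6), the product of all factors after the first has coefficients 1,1,1,2,3,2,3,4 for degrees 0…7.
[t^7] = 1·4 + 1·3 + 1·2 + 1·3 + 1·2 + 1·1 = 15.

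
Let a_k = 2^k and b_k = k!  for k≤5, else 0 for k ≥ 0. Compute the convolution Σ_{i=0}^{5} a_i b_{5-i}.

This is [x^5] in the product of the two ordinary generating functions.
Σ = 1·120 + 2·24 + 4·6 + 8·2 + 16·1 + 32·1 = 256.

256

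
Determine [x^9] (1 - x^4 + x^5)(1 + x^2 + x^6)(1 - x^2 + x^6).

(1 - x^4 + x^5) has coefficients 1,0,0,0,-1,1 for degrees 0…5.
(1 + x^2 + x^6) has coefficients 1,0,1,0,0,0,1,0,0,0 for degrees 0…9.
Finally multiplying by (1 - x^2 + x^6), the product of all factors after the first has coefficients 1,0,0,0,-1,0,2,0,0,0 for degrees 0…9.
[x^9] = 1·0 − 1·0 + 1·(-1) = -1.

-1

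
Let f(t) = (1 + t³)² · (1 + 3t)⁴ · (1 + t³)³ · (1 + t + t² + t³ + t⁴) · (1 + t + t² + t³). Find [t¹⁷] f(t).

12336

(1 + t³)² has coefficients 1,0,0,2,0,0,1 for degrees 0…6.
(1 + 3t)⁴ has coefficients 1,12,54,108,81,0,0,0,0,0,0,0,0,0,0,0,0,0 for degrees 0…17.
Multiplying by (1 + t³)³ gives running coefficients 1,12,54,111,117,162,327,279,162,325,255,54,108,81,0,0,0,0 for degrees 0…17.
Multiplying by (1 + t + t² + t³ + t⁴) gives running coefficients 1,13,67,178,295,456,771,996,1047,1255,1348,1075,904,823,498,243,189,81 for degrees 0…17.
Finally multiplying by (1 + t + t² + t³), the product of all factors after the first has coefficients 1,14,81,259,553,996,1700,2518,3270,4069,4646,4725,4582,4150,3300,2468,1753,1011 for degrees 0…17.
[t¹⁷] = 1·1011 + 2·3300 + 1·4725 = 12336.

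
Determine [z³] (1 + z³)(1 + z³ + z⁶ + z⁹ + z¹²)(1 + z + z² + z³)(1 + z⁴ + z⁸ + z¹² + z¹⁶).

(1 + z³) has coefficients 1,0,0,1 for degrees 0…3.
(1 + z³ + z⁶ + z⁹ + z¹²) has coefficients 1,0,0,1 for degrees 0…3.
Multiplying by (1 + z + z² + z³) gives running coefficients 1,1,1,2 for degrees 0…3.
Finally multiplying by (1 + z⁴ + z⁸ + z¹² + z¹⁶), the product of all factors after the first has coefficients 1,1,1,2 for degrees 0…3.
[z³] = 1·2 + 1·1 = 3.

3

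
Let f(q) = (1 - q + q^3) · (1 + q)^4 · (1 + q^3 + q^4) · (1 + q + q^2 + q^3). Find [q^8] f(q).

22

(1 - q + q^3) has coefficients 1,-1,0,1 for degrees 0…3.
(1 + q)^4 has coefficients 1,4,6,4,1,0,0,0,0 for degrees 0…8.
Multiplying by (1 + q^3 + q^4) gives running coefficients 1,4,6,5,6,10,10,5,1 for degrees 0…8.
Finally multiplying by (1 + q + q^2 + q^3), the product of all factors after the first has coefficients 1,5,11,16,21,27,31,31,26 for degrees 0…8.
[q^8] = 1·26 − 1·31 + 1·27 = 22.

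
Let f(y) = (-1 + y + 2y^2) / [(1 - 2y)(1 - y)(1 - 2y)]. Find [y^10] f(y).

The denominator gives the recurrence a_n = 5a_(n−1) − 8a_(n−2) + 4a_(n−3) for n ≥ 3; the numerator fixes a_0 = -1, a_1 = -4, a_2 = -10.
Iterating: -1, -4, -10, -22, -46, -94, -190, -382, -766, -1534, -3070, so a_10 = -3070.

-3070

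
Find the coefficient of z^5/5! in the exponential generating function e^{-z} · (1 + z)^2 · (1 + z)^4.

-151

The EGF product rule gives c_5 = Σ_{k_1+k_2+k_3=5} C(5; k_1,k_2,k_3) · ∏ g_i(k_i), where e^{-z} gives (-1)^k; (1+z)^2 gives the falling factorial (2)_k; (1+z)^4 gives the falling factorial (4)_k.
g_1(k) for k = 0…5: 1, -1, 1, -1, 1, -1.
g_2(k) for k = 0…5: 1, 2, 2, 0, 0, 0.
g_3(k) for k = 0…5: 1, 4, 12, 24, 24, 0.
First combine the last two factors: h(k) = Σ_j C(k,j)·g_2(j)·g_3(k−j) for k = 0…5: 1, 6, 30, 120, 360, 720.
c_5 = Σ_k C(5,k)·g_1(k)·h(5−k) = 1·1·720 + 5·(-1)·360 + 10·1·120 + 10·(-1)·30 + 5·1·6 + 1·(-1)·1 = 720 − 1800 + 1200 − 300 + 30 − 1 = -151.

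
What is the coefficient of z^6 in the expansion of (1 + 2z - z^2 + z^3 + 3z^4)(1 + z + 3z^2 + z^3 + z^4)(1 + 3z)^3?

(1 + 2z - z^2 + z^3 + 3z^4) has coefficients 1,2,-1,1,3 for degrees 0…4.
(1 + z + 3z^2 + z^3 + z^4) has coefficients 1,1,3,1,1,0,0 for degrees 0…6.
Finally multiplying by (1 + 3z)^3, the product of all factors after the first has coefficients 1,10,39,82,118,117,54 for degrees 0…6.
[z^6] = 1·54 + 2·117 − 1·118 + 1·82 + 3·39 = 369.

369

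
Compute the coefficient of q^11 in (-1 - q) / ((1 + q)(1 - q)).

-1

The denominator gives the recurrence a_n = a_(n−2) for n ≥ 2; the numerator fixes a_0 = -1, a_1 = -1.
Iterating: -1, -1, -1, -1, -1, -1, -1, -1, -1, -1, -1, -1, so a_11 = -1.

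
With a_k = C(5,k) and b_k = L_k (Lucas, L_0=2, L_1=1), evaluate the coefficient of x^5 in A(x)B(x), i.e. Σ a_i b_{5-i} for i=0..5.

123

This is [x^5] in the product of the two ordinary generating functions.
Σ = 1·11 + 5·7 + 10·4 + 10·3 + 5·1 + 1·2 = 123.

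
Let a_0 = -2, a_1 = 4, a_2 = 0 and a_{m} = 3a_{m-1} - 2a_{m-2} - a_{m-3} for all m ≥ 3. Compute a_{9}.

The ordinary generating function has denominator 1 - 3x + 2x^2 + x^3.
Iterating the recurrence: a_0,…,a_{9} = -2, 4, 0, -6, -22, -54, -112, -206, -340, -496.

-496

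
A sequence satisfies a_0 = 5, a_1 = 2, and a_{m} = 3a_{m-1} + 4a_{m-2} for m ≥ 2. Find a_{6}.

The ordinary generating function has denominator 1 - 3z - 4z^2.
Iterating the recurrence: a_0,…,a_{6} = 5, 2, 26, 86, 362, 1430, 5738.

5738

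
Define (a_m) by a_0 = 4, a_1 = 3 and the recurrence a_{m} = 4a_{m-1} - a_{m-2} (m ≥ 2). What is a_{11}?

1088893

The ordinary generating function has denominator 1 - 4y + y^2.
Iterating the recurrence: a_0,…,a_{11} = 4, 3, 8, 29, 108, 403, 1504, 5613, 20948, 78179, 291768, 1088893.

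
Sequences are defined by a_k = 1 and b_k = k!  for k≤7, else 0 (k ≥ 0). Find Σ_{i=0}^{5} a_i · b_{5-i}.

The convolution is the x^5 coefficient of A(x)B(x).
Σ = 1·120 + 1·24 + 1·6 + 1·2 + 1·1 + 1·1 = 154.

154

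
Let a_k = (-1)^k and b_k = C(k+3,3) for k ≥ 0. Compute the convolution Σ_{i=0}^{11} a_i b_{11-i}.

This is [x^11] in the product of the two ordinary generating functions.
Σ = 1·364 − 1·286 + 1·220 − 1·165 + 1·120 − 1·84 + 1·56 − 1·35 + 1·20 − 1·10 + 1·4 − 1·1 = 203.

203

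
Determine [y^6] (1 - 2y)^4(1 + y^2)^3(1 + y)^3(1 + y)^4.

16

(1 - 2y)^4 has coefficients 1,-8,24,-32,16 for degrees 0…4.
(1 + y^2)^3 has coefficients 1,0,3,0,3,0,1 for degrees 0…6.
Multiplying by (1 + y)^3 gives running coefficients 1,3,6,10,12,12,10 for degrees 0…6.
Finally multiplying by (1 + y)^4, the product of all factors after the first has coefficients 1,7,24,56,101,147,176 for degrees 0…6.
[y^6] = 1·176 − 8·147 + 24·101 − 32·56 + 16·24 = 16.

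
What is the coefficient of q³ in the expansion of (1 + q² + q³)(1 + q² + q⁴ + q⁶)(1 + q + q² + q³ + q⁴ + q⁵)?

4

(1 + q² + q³) has coefficients 1,0,1,1 for degrees 0…3.
(1 + q² + q⁴ + q⁶) has coefficients 1,0,1,0 for degrees 0…3.
Finally multiplying by (1 + q + q² + q³ + q⁴ + q⁵), the product of all factors after the first has coefficients 1,1,2,2 for degrees 0…3.
[q³] = 1·2 + 1·1 + 1·1 = 4.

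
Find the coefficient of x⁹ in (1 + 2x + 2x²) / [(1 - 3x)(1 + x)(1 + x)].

20911

The denominator gives the recurrence a_n = a_(n−1) + 5a_(n−2) + 3a_(n−3) for n ≥ 3; the numerator fixes a_0 = 1, a_1 = 3, a_2 = 10.
Iterating: 1, 3, 10, 28, 87, 257, 776, 2322, 6973, 20911, so a_9 = 20911.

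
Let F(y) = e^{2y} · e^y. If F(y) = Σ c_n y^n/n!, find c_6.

The EGF product rule gives c_6 = Σ_{k_1+k_2=6} C(6; k_1,k_2) · ∏ g_i(k_i), where e^{2y} gives (2)^k; e^y gives (1)^k.
g_1(k) for k = 0…6: 1, 2, 4, 8, 16, 32, 64.
g_2(k) for k = 0…6: 1, 1, 1, 1, 1, 1, 1.
c_6 = Σ_k C(6,k)·g_1(k)·g_2(6−k) = 1·1·1 + 6·2·1 + 15·4·1 + 20·8·1 + 15·16·1 + 6·32·1 + 1·64·1 = 1 + 12 + 60 + 160 + 240 + 192 + 64 = 729.

729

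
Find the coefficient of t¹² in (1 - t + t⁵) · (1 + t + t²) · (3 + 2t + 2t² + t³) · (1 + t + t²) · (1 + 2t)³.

253

(1 - t + t⁵) has coefficients 1,-1,0,0,0,1 for degrees 0…5.
(1 + t + t²) has coefficients 1,1,1,0,0,0,0,0,0,0,0,0,0 for degrees 0…12.
Multiplying by (3 + 2t + 2t² + t³) gives running coefficients 3,5,7,5,3,1,0,0,0,0,0,0,0 for degrees 0…12.
Multiplying by (1 + t + t²) gives running coefficients 3,8,15,17,15,9,4,1,0,0,0,0,0 for degrees 0…12.
Finally multiplying by (1 + 2t)³, the product of all factors after the first has coefficients 3,26,99,227,361,423,374,253,126,44,8,0,0 for degrees 0…12.
[t¹²] = 1·0 − 1·0 + 1·253 = 253.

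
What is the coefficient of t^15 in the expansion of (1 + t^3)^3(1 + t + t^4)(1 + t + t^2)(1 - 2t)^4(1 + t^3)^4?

315

(1 + t^3)^3 has coefficients 1,0,0,3,0,0,3,0,0,1 for degrees 0…9.
(1 + t + t^4) has coefficients 1,1,0,0,1,0,0,0,0,0,0,0,0,0,0,0 for degrees 0…15.
Multiplying by (1 + t + t^2) gives running coefficients 1,2,2,1,1,1,1,0,0,0,0,0,0,0,0,0 for degrees 0…15.
Multiplying by (1 - 2t)^4 gives running coefficients 1,-6,10,1,-7,-15,17,0,8,-16,16,0,0,0,0,0 for degrees 0…15.
Finally multiplying by (1 + t^3)^4, the product of all factors after the first has coefficients 1,-6,10,5,-31,25,27,-64,8,62,-50,-18,43,30,-2,-27 for degrees 0…15.
[t^15] = 1·(-27) + 3·43 + 3·62 + 1·27 = 315.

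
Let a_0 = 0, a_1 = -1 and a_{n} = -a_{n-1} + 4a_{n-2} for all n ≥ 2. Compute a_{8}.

The ordinary generating function has denominator 1 + x - 4x^2.
Iterating the recurrence: a_0,…,a_{8} = 0, -1, 1, -5, 9, -29, 65, -181, 441.

441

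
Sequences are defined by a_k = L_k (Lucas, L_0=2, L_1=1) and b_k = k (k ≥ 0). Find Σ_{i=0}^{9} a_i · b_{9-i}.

309

This is [x^9] in the product of the two ordinary generating functions.
Σ = 2·9 + 1·8 + 3·7 + 4·6 + 7·5 + 11·4 + 18·3 + 29·2 + 47·1 + 76·0 = 309.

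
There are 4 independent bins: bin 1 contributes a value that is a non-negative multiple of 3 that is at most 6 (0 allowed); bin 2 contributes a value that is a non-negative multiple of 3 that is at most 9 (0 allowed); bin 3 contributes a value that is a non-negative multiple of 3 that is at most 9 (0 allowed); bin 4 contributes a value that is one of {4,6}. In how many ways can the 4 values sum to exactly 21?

The generating function for the choices is (1 + x^3 + x^6)·(1 + x^3 + x^6 + x^9)·(1 + x^3 + x^6 + x^9)·(x^4 + x^6); the count is [x^21].
(1 + x^3 + x^6) has coefficients 1,0,0,1,0,0,1 for degrees 0…6.
(1 + x^3 + x^6 + x^9) has coefficients 1,0,0,1,0,0,1,0,0,1,0,0,0,0,0,0,0,0,0,0,0,0 for degrees 0…21.
Multiplying by (1 + x^3 + x^6 + x^9) gives running coefficients 1,0,0,2,0,0,3,0,0,4,0,0,3,0,0,2,0,0,1,0,0,0 for degrees 0…21.
Finally multiplying by (x^4 + x^6), the product of all factors after the first has coefficients 0,0,0,0,1,0,1,2,0,2,3,0,3,4,0,4,3,0,3,2,0,2 for degrees 0…21.
[x^21] = 1·2 + 1·3 + 1·4 = 9.

9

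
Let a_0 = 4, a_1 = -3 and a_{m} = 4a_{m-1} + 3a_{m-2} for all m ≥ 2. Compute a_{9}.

The ordinary generating function has denominator 1 - 4y - 3y^2.
Iterating the recurrence: a_0,…,a_{9} = 4, -3, 0, -9, -36, -171, -792, -3681, -17100, -79443.

-79443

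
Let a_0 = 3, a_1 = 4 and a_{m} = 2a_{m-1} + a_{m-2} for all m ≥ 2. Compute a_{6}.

The ordinary generating function has denominator 1 - 2x - x^2.
Iterating the recurrence: a_0,…,a_{6} = 3, 4, 11, 26, 63, 152, 367.

367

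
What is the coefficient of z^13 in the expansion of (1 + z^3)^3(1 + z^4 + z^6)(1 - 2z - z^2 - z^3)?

(1 + z^3)^3 has coefficients 1,0,0,3,0,0,3,0,0,1 for degrees 0…9.
(1 + z^4 + z^6) has coefficients 1,0,0,0,1,0,1,0,0,0,0,0,0,0 for degrees 0…13.
Finally multiplying by (1 - 2z - z^2 - z^3), the product of all factors after the first has coefficients 1,-2,-1,-1,1,-2,0,-3,-1,-1,0,0,0,0 for degrees 0…13.
[z^13] = 1·0 + 3·0 + 3·(-3) + 1·1 = -8.

-8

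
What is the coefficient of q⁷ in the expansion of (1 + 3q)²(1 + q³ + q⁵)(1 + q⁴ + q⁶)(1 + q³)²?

(1 + 3q)² has coefficients 1,6,9 for degrees 0…2.
(1 + q³ + q⁵) has coefficients 1,0,0,1,0,1,0,0 for degrees 0…7.
Multiplying by (1 + q⁴ + q⁶) gives running coefficients 1,0,0,1,1,1,1,1 for degrees 0…7.
Finally multiplying by (1 + q³)², the product of all factors after the first has coefficients 1,0,0,3,1,1,4,3 for degrees 0…7.
[q⁷] = 1·3 + 6·4 + 9·1 = 36.

36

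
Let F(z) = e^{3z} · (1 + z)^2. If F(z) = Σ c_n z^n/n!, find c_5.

The EGF product rule gives c_5 = Σ_{k_1+k_2=5} C(5; k_1,k_2) · ∏ g_i(k_i), where e^{3z} gives (3)^k; (1+z)^2 gives the falling factorial (2)_k.
g_1(k) for k = 0…5: 1, 3, 9, 27, 81, 243.
g_2(k) for k = 0…5: 1, 2, 2, 0, 0, 0.
c_5 = Σ_k C(5,k)·g_1(k)·g_2(5−k) = 10·27·2 + 5·81·2 + 1·243·1 = 540 + 810 + 243 = 1593.

1593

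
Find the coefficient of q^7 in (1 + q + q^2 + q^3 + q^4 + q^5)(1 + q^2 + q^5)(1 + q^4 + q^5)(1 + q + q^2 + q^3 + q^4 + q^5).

(1 + q + q^2 + q^3 + q^4 + q^5) has coefficients 1,1,1,1,1,1 for degrees 0…5.
(1 + q^2 + q^5) has coefficients 1,0,1,0,0,1,0,0 for degrees 0…7.
Multiplying by (1 + q^4 + q^5) gives running coefficients 1,0,1,0,1,2,1,1 for degrees 0…7.
Finally multiplying by (1 + q + q^2 + q^3 + q^4 + q^5), the product of all factors after the first has coefficients 1,1,2,2,3,5,5,6 for degrees 0…7.
[q^7] = 1·6 + 1·5 + 1·5 + 1·3 + 1·2 + 1·2 = 23.

23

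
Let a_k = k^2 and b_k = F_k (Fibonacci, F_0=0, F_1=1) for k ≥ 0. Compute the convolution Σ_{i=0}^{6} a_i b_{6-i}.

76

Write out a_i and b_{6-i} for i = 0,…,6 and sum the products.
Σ = 0·8 + 1·5 + 4·3 + 9·2 + 16·1 + 25·1 + 36·0 = 76.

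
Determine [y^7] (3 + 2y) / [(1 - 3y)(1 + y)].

6014

Partial fractions give a closed form: a_n = (11/4)·3^n + (1/4)·(-1)^n.
At n = 7: a_7 = 6014.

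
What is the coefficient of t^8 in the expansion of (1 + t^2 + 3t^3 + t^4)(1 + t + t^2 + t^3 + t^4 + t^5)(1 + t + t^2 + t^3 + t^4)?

26

(1 + t^2 + 3t^3 + t^4) has coefficients 1,0,1,3,1 for degrees 0…4.
(1 + t + t^2 + t^3 + t^4 + t^5) has coefficients 1,1,1,1,1,1,0,0,0 for degrees 0…8.
Finally multiplying by (1 + t + t^2 + t^3 + t^4), the product of all factors after the first has coefficients 1,2,3,4,5,5,4,3,2 for degrees 0…8.
[t^8] = 1·2 + 1·4 + 3·5 + 1·5 = 26.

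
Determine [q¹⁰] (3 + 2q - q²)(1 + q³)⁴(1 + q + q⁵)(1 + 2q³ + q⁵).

(3 + 2q - q²) has coefficients 3,2,-1 for degrees 0…2.
(1 + q³)⁴ has coefficients 1,0,0,4,0,0,6,0,0,4,0 for degrees 0…10.
Multiplying by (1 + q + q⁵) gives running coefficients 1,1,0,4,4,1,6,6,4,4,4 for degrees 0…10.
Finally multiplying by (1 + 2q³ + q⁵), the product of all factors after the first has coefficients 1,1,0,6,6,2,15,14,10,20,17 for degrees 0…10.
[q¹⁰] = 3·17 + 2·20 − 1·10 = 81.

81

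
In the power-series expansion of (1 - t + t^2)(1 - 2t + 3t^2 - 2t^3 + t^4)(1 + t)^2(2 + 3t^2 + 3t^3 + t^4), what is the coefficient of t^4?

-3

(1 - t + t^2) has coefficients 1,-1,1 for degrees 0…2.
(1 - 2t + 3t^2 - 2t^3 + t^4) has coefficients 1,-2,3,-2,1 for degrees 0…4.
Multiplying by (1 + t)^2 gives running coefficients 1,0,0,2,0 for degrees 0…4.
Finally multiplying by (2 + 3t^2 + 3t^3 + t^4), the product of all factors after the first has coefficients 2,0,3,7,1 for degrees 0…4.
[t^4] = 1·1 − 1·7 + 1·3 = -3.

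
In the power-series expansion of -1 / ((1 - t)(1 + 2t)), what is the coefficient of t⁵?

21

Partial fractions give a closed form: a_n = (-1/3)·1^n + (-2/3)·(-2)^n.
At n = 5: a_5 = 21.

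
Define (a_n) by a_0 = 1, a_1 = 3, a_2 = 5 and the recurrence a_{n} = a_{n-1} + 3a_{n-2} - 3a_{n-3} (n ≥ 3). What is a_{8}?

161

The ordinary generating function has denominator 1 - x - 3x^2 + 3x^3.
Iterating the recurrence: a_0,…,a_{8} = 1, 3, 5, 11, 17, 35, 53, 107, 161.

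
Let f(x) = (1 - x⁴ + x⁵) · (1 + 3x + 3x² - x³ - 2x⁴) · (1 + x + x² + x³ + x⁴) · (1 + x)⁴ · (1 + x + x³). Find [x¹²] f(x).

(1 - x⁴ + x⁵) has coefficients 1,0,0,0,-1,1 for degrees 0…5.
(1 + 3x + 3x² - x³ - 2x⁴) has coefficients 1,3,3,-1,-2,0,0,0,0,0,0,0,0 for degrees 0…12.
Multiplying by (1 + x + x² + x³ + x⁴) gives running coefficients 1,4,7,6,4,3,0,-3,-2,0,0,0,0 for degrees 0…12.
Multiplying by (1 + x)⁴ gives running coefficients 1,8,29,62,87,87,67,37,2,-23,-24,-11,-2 for degrees 0…12.
Finally multiplying by (1 + x + x³), the product of all factors after the first has coefficients 1,9,37,92,157,203,216,191,126,46,-10,-33,-36 for degrees 0…12.
[x¹²] = 1·(-36) − 1·126 + 1·191 = 29.

29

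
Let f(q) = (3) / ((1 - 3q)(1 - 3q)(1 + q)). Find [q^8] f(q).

The denominator gives the recurrence a_n = 5a_(n−1) − 3a_(n−2) − 9a_(n−3) for n ≥ 3; the numerator fixes a_0 = 3, a_1 = 15, a_2 = 66.
Iterating: 3, 15, 66, 258, 957, 3417, 11892, 40596, 136551, so a_8 = 136551.

136551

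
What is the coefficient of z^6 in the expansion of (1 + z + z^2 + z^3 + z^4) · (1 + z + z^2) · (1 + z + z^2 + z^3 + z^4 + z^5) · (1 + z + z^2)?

40

(1 + z + z^2 + z^3 + z^4) has coefficients 1,1,1,1,1 for degrees 0…4.
(1 + z + z^2) has coefficients 1,1,1,0,0,0,0 for degrees 0…6.
Multiplying by (1 + z + z^2 + z^3 + z^4 + z^5) gives running coefficients 1,2,3,3,3,3,2 for degrees 0…6.
Finally multiplying by (1 + z + z^2), the product of all factors after the first has coefficients 1,3,6,8,9,9,8 for degrees 0…6.
[z^6] = 1·8 + 1·9 + 1·9 + 1·8 + 1·6 = 40.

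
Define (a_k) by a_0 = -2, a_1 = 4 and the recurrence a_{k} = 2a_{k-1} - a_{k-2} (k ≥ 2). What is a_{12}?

The ordinary generating function has denominator 1 - 2z + z^2.
Iterating the recurrence: a_0,…,a_{12} = -2, 4, 10, 16, 22, 28, 34, 40, 46, 52, 58, 64, 70.

70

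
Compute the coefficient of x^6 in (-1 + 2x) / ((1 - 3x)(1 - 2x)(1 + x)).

-547

Partial fractions give a closed form: a_n = (-3/4)·3^n + (-1/4)·(-1)^n.
At n = 6: a_6 = -547.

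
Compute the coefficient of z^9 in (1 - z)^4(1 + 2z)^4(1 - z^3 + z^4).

48

(1 - z)^4 has coefficients 1,-4,6,-4,1 for degrees 0…4.
(1 + 2z)^4 has coefficients 1,8,24,32,16,0,0,0,0,0 for degrees 0…9.
Finally multiplying by (1 - z^3 + z^4), the product of all factors after the first has coefficients 1,8,24,31,9,-16,-8,16,16,0 for degrees 0…9.
[z^9] = 1·0 − 4·16 + 6·16 − 4·(-8) + 1·(-16) = 48.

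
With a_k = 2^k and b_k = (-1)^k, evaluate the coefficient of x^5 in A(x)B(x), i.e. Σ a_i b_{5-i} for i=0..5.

Write out a_i and b_{5-i} for i = 0,…,5 and sum the products.
Σ = 1·(-1) + 2·1 + 4·(-1) + 8·1 + 16·(-1) + 32·1 = 21.

21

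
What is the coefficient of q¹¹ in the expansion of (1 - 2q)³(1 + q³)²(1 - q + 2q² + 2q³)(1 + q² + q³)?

(1 - 2q)³ has coefficients 1,-6,12,-8 for degrees 0…3.
(1 + q³)² has coefficients 1,0,0,2,0,0,1,0,0,0,0,0 for degrees 0…11.
Multiplying by (1 - q + 2q² + 2q³) gives running coefficients 1,-1,2,4,-2,4,5,-1,2,2,0,0 for degrees 0…11.
Finally multiplying by (1 + q² + q³), the product of all factors after the first has coefficients 1,-1,3,4,-1,10,7,1,11,6,1,4 for degrees 0…11.
[q¹¹] = 1·4 − 6·1 + 12·6 − 8·11 = -18.

-18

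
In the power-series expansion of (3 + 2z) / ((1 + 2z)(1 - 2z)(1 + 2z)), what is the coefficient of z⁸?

The denominator gives the recurrence a_n = −2a_(n−1) + 4a_(n−2) + 8a_(n−3) for n ≥ 3; the numerator fixes a_0 = 3, a_1 = -4, a_2 = 20.
Iterating: 3, -4, 20, -32, 112, -192, 576, -1024, 2816, so a_8 = 2816.

2816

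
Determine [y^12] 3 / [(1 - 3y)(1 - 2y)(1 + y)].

3570843

Partial fractions give a closed form: a_n = (27/4)·3^n + (-4)·2^n + (1/4)·(-1)^n.
At n = 12: a_12 = 3570843.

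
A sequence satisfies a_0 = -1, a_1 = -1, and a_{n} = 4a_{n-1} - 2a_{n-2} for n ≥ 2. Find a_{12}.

The ordinary generating function has denominator 1 - 4t + 2t^2.
Iterating the recurrence: a_0,…,a_{12} = -1, -1, -2, -6, -20, -68, -232, -792, -2704, -9232, -31520, -107616, -367424.

-367424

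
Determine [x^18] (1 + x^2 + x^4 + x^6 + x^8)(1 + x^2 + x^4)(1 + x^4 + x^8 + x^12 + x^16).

7

(1 + x^2 + x^4 + x^6 + x^8) has coefficients 1,0,1,0,1,0,1,0,1 for degrees 0…8.
(1 + x^2 + x^4) has coefficients 1,0,1,0,1,0,0,0,0,0,0,0,0,0,0,0,0,0,0 for degrees 0…18.
Finally multiplying by (1 + x^4 + x^8 + x^12 + x^16), the product of all factors after the first has coefficients 1,0,1,0,2,0,1,0,2,0,1,0,2,0,1,0,2,0,1 for degrees 0…18.
[x^18] = 1·1 + 1·2 + 1·1 + 1·2 + 1·1 = 7.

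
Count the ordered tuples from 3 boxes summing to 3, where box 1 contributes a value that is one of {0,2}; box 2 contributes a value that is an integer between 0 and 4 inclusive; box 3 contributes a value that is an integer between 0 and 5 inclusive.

6

The generating function for the choices is (1 + z^2)·(1 + z + z^2 + z^3 + z^4)·(1 + z + z^2 + z^3 + z^4 + z^5); the count is [z^3].
(1 + z^2) has coefficients 1,0,1 for degrees 0…2.
(1 + z + z^2 + z^3 + z^4) has coefficients 1,1,1,1 for degrees 0…3.
Finally multiplying by (1 + z + z^2 + z^3 + z^4 + z^5), the product of all factors after the first has coefficients 1,2,3,4 for degrees 0…3.
[z^3] = 1·4 + 1·2 = 6.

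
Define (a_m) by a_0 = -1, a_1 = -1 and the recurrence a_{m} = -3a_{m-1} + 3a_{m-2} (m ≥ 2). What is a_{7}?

-513

The ordinary generating function has denominator 1 + 3x - 3x^2.
Iterating the recurrence: a_0,…,a_{7} = -1, -1, 0, -3, 9, -36, 135, -513.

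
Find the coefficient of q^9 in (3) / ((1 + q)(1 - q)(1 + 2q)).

Partial fractions give a closed form: a_n = (-3/2)·(-1)^n + (1/2)·1^n + (4)·(-2)^n.
At n = 9: a_9 = -2046.

-2046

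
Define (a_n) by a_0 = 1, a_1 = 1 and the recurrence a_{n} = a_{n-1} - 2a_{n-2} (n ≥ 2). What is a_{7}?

-3

The ordinary generating function has denominator 1 - z + 2z^2.
Iterating the recurrence: a_0,…,a_{7} = 1, 1, -1, -3, -1, 5, 7, -3.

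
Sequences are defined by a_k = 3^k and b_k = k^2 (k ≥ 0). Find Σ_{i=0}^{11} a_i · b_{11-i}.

265642

This is [x^11] in the product of the two ordinary generating functions.
Σ = 1·121 + 3·100 + 9·81 + 27·64 + 81·49 + 243·36 + 729·25 + 2187·16 + 6561·9 + 19683·4 + 59049·1 + 177147·0 = 265642.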